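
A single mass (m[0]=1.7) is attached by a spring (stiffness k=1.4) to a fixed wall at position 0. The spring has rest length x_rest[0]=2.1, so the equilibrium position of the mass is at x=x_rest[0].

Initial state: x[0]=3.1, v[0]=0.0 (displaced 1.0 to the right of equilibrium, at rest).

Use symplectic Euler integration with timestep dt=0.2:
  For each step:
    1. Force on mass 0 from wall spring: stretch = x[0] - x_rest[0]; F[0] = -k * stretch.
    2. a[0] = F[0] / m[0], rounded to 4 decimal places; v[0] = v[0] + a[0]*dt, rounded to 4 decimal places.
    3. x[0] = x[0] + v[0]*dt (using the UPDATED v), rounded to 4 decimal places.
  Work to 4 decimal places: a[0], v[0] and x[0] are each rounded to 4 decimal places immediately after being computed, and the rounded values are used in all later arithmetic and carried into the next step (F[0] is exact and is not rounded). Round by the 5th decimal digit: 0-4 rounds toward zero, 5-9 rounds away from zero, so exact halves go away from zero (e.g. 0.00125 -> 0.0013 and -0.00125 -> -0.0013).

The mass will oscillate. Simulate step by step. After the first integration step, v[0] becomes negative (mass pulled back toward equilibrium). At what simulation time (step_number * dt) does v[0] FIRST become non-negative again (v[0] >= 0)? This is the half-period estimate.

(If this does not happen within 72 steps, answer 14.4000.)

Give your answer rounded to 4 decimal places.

Step 0: x=[3.1000] v=[0.0000]
Step 1: x=[3.0671] v=[-0.1647]
Step 2: x=[3.0023] v=[-0.3240]
Step 3: x=[2.9078] v=[-0.4726]
Step 4: x=[2.7867] v=[-0.6056]
Step 5: x=[2.6430] v=[-0.7187]
Step 6: x=[2.4814] v=[-0.8081]
Step 7: x=[2.3072] v=[-0.8709]
Step 8: x=[2.1262] v=[-0.9050]
Step 9: x=[1.9443] v=[-0.9093]
Step 10: x=[1.7676] v=[-0.8837]
Step 11: x=[1.6018] v=[-0.8290]
Step 12: x=[1.4524] v=[-0.7469]
Step 13: x=[1.3244] v=[-0.6402]
Step 14: x=[1.2219] v=[-0.5125]
Step 15: x=[1.1483] v=[-0.3679]
Step 16: x=[1.1061] v=[-0.2111]
Step 17: x=[1.0966] v=[-0.0474]
Step 18: x=[1.1202] v=[0.1179]
First v>=0 after going negative at step 18, time=3.6000

Answer: 3.6000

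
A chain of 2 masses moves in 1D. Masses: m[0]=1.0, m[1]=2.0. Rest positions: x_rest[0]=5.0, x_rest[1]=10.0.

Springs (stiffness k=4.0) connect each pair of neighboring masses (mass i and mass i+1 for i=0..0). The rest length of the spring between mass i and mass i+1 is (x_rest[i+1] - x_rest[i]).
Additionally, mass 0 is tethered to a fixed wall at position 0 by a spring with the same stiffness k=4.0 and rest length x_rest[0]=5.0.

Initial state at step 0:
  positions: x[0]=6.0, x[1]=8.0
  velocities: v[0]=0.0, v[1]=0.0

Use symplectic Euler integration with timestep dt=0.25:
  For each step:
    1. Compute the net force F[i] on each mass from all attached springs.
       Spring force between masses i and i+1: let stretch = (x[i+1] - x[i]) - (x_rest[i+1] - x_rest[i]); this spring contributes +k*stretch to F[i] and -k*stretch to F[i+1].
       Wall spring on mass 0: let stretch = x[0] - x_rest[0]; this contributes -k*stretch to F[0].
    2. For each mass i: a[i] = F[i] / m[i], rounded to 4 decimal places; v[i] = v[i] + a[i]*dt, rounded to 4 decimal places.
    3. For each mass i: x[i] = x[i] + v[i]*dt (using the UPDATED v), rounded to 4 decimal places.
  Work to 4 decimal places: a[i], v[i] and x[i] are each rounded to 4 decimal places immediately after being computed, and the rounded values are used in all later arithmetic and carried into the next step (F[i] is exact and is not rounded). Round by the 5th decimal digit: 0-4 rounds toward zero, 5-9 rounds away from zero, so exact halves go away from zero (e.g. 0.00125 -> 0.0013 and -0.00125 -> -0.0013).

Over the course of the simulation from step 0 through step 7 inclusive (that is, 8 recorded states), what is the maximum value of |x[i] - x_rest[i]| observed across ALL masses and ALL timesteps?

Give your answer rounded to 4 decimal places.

Answer: 2.3711

Derivation:
Step 0: x=[6.0000 8.0000] v=[0.0000 0.0000]
Step 1: x=[5.0000 8.3750] v=[-4.0000 1.5000]
Step 2: x=[3.5938 8.9531] v=[-5.6250 2.3125]
Step 3: x=[2.6289 9.4863] v=[-3.8595 2.1329]
Step 4: x=[2.7212 9.7874] v=[0.3690 1.2042]
Step 5: x=[3.8997 9.8302] v=[4.7140 0.1711]
Step 6: x=[5.5859 9.7567] v=[6.7448 -0.2942]
Step 7: x=[6.9183 9.7868] v=[5.3297 0.1204]
Max displacement = 2.3711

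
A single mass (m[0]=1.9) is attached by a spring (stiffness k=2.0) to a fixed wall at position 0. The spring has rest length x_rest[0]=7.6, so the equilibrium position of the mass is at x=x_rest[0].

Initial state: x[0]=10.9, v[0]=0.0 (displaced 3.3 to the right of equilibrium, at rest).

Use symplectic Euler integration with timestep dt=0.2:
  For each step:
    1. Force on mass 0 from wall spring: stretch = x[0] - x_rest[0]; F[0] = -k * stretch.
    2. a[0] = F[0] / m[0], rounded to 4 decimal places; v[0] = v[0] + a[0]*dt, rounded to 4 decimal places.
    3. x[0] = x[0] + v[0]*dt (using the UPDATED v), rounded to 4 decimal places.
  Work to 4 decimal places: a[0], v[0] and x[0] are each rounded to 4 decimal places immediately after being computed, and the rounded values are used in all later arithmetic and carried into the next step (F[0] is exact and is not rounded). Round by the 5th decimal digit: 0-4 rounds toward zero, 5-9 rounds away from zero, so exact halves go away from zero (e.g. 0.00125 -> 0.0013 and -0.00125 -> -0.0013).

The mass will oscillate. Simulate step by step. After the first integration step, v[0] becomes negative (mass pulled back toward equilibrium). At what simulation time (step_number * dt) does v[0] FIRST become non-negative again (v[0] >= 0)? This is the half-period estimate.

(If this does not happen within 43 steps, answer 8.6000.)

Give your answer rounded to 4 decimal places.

Answer: 3.2000

Derivation:
Step 0: x=[10.9000] v=[0.0000]
Step 1: x=[10.7611] v=[-0.6947]
Step 2: x=[10.4891] v=[-1.3602]
Step 3: x=[10.0954] v=[-1.9684]
Step 4: x=[9.5967] v=[-2.4937]
Step 5: x=[9.0139] v=[-2.9141]
Step 6: x=[8.3715] v=[-3.2118]
Step 7: x=[7.6967] v=[-3.3742]
Step 8: x=[7.0178] v=[-3.3946]
Step 9: x=[6.3634] v=[-3.2720]
Step 10: x=[5.7611] v=[-3.0117]
Step 11: x=[5.2362] v=[-2.6246]
Step 12: x=[4.8108] v=[-2.1270]
Step 13: x=[4.5028] v=[-1.5398]
Step 14: x=[4.3252] v=[-0.8878]
Step 15: x=[4.2855] v=[-0.1984]
Step 16: x=[4.3854] v=[0.4994]
First v>=0 after going negative at step 16, time=3.2000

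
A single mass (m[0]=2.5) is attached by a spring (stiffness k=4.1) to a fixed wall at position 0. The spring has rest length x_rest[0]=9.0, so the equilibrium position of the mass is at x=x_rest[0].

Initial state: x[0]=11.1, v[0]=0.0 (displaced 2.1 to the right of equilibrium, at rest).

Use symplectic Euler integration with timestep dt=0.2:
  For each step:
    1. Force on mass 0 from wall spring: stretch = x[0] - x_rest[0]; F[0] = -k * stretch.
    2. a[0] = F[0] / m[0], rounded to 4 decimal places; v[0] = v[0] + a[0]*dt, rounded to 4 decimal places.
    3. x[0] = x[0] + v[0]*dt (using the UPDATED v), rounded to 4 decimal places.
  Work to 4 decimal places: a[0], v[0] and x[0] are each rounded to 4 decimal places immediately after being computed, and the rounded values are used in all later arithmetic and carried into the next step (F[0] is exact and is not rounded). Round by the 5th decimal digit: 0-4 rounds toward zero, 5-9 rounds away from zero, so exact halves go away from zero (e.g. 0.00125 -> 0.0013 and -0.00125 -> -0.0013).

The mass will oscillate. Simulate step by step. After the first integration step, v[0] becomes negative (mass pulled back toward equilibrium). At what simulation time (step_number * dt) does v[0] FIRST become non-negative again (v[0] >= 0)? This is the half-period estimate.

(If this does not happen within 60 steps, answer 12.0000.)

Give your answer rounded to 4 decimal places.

Step 0: x=[11.1000] v=[0.0000]
Step 1: x=[10.9622] v=[-0.6888]
Step 2: x=[10.6957] v=[-1.3324]
Step 3: x=[10.3180] v=[-1.8886]
Step 4: x=[9.8538] v=[-2.3209]
Step 5: x=[9.3336] v=[-2.6009]
Step 6: x=[8.7915] v=[-2.7103]
Step 7: x=[8.2631] v=[-2.6419]
Step 8: x=[7.7831] v=[-2.4002]
Step 9: x=[7.3829] v=[-2.0011]
Step 10: x=[7.0888] v=[-1.4707]
Step 11: x=[6.9200] v=[-0.8438]
Step 12: x=[6.8877] v=[-0.1616]
Step 13: x=[6.9939] v=[0.5312]
First v>=0 after going negative at step 13, time=2.6000

Answer: 2.6000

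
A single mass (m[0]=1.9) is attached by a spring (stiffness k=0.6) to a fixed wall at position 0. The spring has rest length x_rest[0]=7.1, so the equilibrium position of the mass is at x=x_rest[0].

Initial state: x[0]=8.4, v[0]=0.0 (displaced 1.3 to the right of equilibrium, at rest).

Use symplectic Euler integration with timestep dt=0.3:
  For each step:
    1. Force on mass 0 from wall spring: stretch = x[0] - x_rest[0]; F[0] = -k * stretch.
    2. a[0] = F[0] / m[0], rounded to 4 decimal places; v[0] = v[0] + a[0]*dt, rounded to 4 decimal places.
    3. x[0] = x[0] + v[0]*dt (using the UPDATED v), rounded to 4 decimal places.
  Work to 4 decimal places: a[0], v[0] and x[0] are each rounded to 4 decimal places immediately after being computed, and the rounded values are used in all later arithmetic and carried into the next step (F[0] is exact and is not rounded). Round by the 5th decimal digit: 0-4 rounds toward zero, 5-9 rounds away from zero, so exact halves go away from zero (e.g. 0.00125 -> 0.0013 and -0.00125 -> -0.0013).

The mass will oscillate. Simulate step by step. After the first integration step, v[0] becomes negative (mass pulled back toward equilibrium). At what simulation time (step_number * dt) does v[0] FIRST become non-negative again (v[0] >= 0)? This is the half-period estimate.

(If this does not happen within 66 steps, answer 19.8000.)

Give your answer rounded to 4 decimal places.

Step 0: x=[8.4000] v=[0.0000]
Step 1: x=[8.3630] v=[-0.1232]
Step 2: x=[8.2902] v=[-0.2428]
Step 3: x=[8.1835] v=[-0.3556]
Step 4: x=[8.0460] v=[-0.4583]
Step 5: x=[7.8816] v=[-0.5479]
Step 6: x=[7.6950] v=[-0.6219]
Step 7: x=[7.4915] v=[-0.6783]
Step 8: x=[7.2769] v=[-0.7154]
Step 9: x=[7.0572] v=[-0.7322]
Step 10: x=[6.8387] v=[-0.7282]
Step 11: x=[6.6277] v=[-0.7035]
Step 12: x=[6.4301] v=[-0.6588]
Step 13: x=[6.2515] v=[-0.5954]
Step 14: x=[6.0970] v=[-0.5150]
Step 15: x=[5.9710] v=[-0.4200]
Step 16: x=[5.8771] v=[-0.3131]
Step 17: x=[5.8179] v=[-0.1972]
Step 18: x=[5.7952] v=[-0.0757]
Step 19: x=[5.8096] v=[0.0479]
First v>=0 after going negative at step 19, time=5.7000

Answer: 5.7000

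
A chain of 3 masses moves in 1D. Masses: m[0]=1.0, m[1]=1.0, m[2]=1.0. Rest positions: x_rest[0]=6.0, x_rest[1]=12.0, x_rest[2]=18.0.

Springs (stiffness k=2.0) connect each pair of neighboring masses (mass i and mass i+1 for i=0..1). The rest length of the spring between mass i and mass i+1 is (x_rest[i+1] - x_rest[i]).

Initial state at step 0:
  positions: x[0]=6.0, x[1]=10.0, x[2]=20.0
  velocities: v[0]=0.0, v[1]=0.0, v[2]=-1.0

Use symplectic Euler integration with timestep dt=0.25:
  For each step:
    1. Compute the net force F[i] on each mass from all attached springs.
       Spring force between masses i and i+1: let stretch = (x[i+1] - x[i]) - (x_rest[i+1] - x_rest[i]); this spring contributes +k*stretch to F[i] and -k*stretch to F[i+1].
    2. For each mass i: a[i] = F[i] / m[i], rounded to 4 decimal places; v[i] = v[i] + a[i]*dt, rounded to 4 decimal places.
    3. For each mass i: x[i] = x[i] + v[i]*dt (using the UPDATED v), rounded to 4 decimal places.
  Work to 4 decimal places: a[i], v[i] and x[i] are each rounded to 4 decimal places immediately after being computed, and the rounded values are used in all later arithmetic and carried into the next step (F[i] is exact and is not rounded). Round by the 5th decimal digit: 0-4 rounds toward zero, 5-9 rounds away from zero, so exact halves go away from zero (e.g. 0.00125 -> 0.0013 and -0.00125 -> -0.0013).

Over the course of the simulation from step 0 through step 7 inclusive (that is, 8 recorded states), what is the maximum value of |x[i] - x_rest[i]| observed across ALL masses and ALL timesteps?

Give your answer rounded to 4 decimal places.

Answer: 2.1601

Derivation:
Step 0: x=[6.0000 10.0000 20.0000] v=[0.0000 0.0000 -1.0000]
Step 1: x=[5.7500 10.7500 19.2500] v=[-1.0000 3.0000 -3.0000]
Step 2: x=[5.3750 11.9375 18.1875] v=[-1.5000 4.7500 -4.2500]
Step 3: x=[5.0703 13.0860 17.0938] v=[-1.2188 4.5938 -4.3750]
Step 4: x=[5.0176 13.7335 16.2491] v=[-0.2110 2.5899 -3.3789]
Step 5: x=[5.3044 13.6059 15.8399] v=[1.1470 -0.5103 -1.6367]
Step 6: x=[5.8789 12.7199 15.9015] v=[2.2978 -3.5441 0.2463]
Step 7: x=[6.5585 11.3765 16.3154] v=[2.7183 -5.3738 1.6555]
Max displacement = 2.1601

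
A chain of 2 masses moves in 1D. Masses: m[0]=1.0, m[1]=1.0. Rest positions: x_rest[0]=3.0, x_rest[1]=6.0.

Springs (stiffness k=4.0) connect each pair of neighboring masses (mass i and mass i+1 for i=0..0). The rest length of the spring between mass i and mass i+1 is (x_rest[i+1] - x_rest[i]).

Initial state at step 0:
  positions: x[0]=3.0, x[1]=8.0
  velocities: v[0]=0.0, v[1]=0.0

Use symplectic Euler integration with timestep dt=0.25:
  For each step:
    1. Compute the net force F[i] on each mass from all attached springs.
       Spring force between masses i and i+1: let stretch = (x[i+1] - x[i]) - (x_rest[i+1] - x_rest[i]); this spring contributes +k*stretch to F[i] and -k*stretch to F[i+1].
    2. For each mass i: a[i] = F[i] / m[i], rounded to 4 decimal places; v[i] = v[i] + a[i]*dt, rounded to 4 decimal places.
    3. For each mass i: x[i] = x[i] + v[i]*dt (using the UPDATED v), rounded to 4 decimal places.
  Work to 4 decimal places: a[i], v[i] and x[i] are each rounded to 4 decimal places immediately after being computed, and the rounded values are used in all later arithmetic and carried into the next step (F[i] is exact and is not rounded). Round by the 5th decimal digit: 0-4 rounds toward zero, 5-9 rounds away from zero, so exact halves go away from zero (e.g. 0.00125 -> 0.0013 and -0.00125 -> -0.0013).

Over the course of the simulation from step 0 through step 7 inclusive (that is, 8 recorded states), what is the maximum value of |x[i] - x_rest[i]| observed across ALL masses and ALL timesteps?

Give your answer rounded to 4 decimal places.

Answer: 2.0625

Derivation:
Step 0: x=[3.0000 8.0000] v=[0.0000 0.0000]
Step 1: x=[3.5000 7.5000] v=[2.0000 -2.0000]
Step 2: x=[4.2500 6.7500] v=[3.0000 -3.0000]
Step 3: x=[4.8750 6.1250] v=[2.5000 -2.5000]
Step 4: x=[5.0625 5.9375] v=[0.7500 -0.7500]
Step 5: x=[4.7188 6.2813] v=[-1.3750 1.3750]
Step 6: x=[4.0157 6.9844] v=[-2.8125 2.8125]
Step 7: x=[3.3048 7.6954] v=[-2.8438 2.8438]
Max displacement = 2.0625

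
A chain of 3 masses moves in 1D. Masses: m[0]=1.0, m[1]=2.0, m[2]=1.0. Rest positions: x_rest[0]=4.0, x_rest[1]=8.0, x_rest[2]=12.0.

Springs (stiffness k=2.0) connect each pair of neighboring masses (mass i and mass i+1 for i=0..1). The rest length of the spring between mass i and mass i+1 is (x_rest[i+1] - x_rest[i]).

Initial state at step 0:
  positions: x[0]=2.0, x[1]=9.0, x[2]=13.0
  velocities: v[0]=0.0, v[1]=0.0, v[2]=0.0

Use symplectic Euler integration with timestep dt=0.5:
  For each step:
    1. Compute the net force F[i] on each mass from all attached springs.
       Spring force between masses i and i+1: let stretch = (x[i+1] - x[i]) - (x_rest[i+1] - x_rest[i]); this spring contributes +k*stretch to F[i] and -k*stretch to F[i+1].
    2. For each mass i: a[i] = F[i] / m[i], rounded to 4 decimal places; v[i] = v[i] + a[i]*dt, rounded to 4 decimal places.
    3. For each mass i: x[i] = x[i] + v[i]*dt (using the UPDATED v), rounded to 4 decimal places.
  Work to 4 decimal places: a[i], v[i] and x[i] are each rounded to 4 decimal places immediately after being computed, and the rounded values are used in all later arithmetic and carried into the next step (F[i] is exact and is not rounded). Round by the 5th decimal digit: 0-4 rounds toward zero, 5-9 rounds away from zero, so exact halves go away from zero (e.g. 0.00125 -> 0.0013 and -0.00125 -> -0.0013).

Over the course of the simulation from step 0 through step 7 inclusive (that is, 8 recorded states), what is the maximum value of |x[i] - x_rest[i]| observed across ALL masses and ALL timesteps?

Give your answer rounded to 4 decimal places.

Answer: 2.3125

Derivation:
Step 0: x=[2.0000 9.0000 13.0000] v=[0.0000 0.0000 0.0000]
Step 1: x=[3.5000 8.2500 13.0000] v=[3.0000 -1.5000 0.0000]
Step 2: x=[5.3750 7.5000 12.6250] v=[3.7500 -1.5000 -0.7500]
Step 3: x=[6.3125 7.5000 11.6875] v=[1.8750 0.0000 -1.8750]
Step 4: x=[5.8438 8.2500 10.6563] v=[-0.9375 1.5000 -2.0625]
Step 5: x=[4.5782 9.0001 10.4219] v=[-2.5313 1.5001 -0.4688]
Step 6: x=[3.5235 9.0002 11.4766] v=[-2.1094 0.0001 2.1094]
Step 7: x=[3.2072 8.2502 13.2931] v=[-0.6327 -1.5001 3.6330]
Max displacement = 2.3125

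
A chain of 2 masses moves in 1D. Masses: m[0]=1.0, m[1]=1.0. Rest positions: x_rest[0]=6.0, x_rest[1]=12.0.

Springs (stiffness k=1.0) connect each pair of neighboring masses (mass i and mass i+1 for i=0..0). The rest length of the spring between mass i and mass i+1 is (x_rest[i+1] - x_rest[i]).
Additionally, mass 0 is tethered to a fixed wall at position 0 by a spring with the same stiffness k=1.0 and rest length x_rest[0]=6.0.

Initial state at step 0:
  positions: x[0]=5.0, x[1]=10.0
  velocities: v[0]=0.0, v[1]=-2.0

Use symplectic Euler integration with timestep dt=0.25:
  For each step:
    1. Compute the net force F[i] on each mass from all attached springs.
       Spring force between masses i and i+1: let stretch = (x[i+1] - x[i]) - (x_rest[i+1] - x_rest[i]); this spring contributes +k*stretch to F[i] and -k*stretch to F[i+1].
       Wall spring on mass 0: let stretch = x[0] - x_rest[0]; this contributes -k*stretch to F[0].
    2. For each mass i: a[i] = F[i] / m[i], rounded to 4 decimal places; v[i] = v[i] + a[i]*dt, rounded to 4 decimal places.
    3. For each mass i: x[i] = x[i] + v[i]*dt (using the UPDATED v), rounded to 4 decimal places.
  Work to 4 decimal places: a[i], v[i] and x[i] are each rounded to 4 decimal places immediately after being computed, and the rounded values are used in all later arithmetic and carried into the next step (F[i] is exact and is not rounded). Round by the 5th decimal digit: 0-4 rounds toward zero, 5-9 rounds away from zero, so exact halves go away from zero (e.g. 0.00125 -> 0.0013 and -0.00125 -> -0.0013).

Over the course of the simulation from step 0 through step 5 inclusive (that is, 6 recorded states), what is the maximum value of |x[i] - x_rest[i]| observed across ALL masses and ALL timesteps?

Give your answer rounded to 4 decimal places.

Answer: 3.1405

Derivation:
Step 0: x=[5.0000 10.0000] v=[0.0000 -2.0000]
Step 1: x=[5.0000 9.5625] v=[0.0000 -1.7500]
Step 2: x=[4.9727 9.2149] v=[-0.1094 -1.3906]
Step 3: x=[4.8997 8.9771] v=[-0.2920 -0.9512]
Step 4: x=[4.7753 8.8595] v=[-0.4976 -0.4706]
Step 5: x=[4.6077 8.8616] v=[-0.6704 0.0084]
Max displacement = 3.1405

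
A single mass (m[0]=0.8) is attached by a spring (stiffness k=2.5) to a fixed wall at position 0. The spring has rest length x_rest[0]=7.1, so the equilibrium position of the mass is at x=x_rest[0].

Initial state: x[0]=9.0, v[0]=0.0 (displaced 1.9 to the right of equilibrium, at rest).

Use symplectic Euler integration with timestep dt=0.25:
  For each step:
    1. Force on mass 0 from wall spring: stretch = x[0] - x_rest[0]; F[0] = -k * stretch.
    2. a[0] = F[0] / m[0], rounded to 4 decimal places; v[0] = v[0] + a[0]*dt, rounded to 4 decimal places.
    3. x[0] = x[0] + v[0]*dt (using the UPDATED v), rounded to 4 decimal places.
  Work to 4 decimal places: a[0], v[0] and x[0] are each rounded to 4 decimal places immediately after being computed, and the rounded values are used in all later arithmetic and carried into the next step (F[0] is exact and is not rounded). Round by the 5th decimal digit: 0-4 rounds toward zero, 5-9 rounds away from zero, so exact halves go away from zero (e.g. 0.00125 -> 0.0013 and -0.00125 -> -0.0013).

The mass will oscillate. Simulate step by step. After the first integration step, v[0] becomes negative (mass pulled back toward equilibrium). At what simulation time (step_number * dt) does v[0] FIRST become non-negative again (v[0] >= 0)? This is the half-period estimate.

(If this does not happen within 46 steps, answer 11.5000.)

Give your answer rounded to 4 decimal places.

Answer: 2.0000

Derivation:
Step 0: x=[9.0000] v=[0.0000]
Step 1: x=[8.6289] v=[-1.4844]
Step 2: x=[7.9592] v=[-2.6789]
Step 3: x=[7.1217] v=[-3.3502]
Step 4: x=[6.2799] v=[-3.3672]
Step 5: x=[5.5983] v=[-2.7265]
Step 6: x=[5.2100] v=[-1.5533]
Step 7: x=[5.1908] v=[-0.0767]
Step 8: x=[5.5445] v=[1.4149]
First v>=0 after going negative at step 8, time=2.0000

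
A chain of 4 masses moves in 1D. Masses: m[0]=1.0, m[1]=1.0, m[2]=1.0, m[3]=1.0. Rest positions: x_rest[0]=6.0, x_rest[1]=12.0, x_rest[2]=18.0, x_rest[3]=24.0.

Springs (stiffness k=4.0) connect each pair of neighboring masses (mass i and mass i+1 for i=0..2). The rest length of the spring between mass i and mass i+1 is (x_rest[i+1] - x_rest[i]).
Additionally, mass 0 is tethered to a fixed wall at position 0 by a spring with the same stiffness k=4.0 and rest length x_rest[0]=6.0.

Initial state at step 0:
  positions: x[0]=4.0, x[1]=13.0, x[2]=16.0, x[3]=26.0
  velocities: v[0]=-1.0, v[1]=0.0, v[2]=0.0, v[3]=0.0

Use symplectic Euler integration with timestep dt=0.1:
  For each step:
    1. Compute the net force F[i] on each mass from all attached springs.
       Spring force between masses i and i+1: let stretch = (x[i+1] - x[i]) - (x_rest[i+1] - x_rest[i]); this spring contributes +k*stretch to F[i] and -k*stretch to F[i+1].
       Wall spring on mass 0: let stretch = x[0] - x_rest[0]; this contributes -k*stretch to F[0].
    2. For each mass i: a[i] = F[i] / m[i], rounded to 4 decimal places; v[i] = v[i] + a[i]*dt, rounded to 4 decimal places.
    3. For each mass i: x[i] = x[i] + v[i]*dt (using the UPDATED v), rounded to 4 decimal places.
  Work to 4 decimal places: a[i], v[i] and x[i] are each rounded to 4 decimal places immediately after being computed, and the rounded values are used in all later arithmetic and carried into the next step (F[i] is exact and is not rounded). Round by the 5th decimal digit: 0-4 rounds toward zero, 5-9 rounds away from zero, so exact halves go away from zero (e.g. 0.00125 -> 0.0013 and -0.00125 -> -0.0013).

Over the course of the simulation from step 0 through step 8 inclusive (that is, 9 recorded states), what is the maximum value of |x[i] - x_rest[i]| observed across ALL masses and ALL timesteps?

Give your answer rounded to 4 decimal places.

Step 0: x=[4.0000 13.0000 16.0000 26.0000] v=[-1.0000 0.0000 0.0000 0.0000]
Step 1: x=[4.1000 12.7600 16.2800 25.8400] v=[1.0000 -2.4000 2.8000 -1.6000]
Step 2: x=[4.3824 12.3144 16.8016 25.5376] v=[2.8240 -4.4560 5.2160 -3.0240]
Step 3: x=[4.8068 11.7310 17.4932 25.1258] v=[4.2438 -5.8339 6.9155 -4.1184]
Step 4: x=[5.3159 11.1011 18.2596 24.6487] v=[5.0908 -6.2987 7.6637 -4.7714]
Step 5: x=[5.8438 10.5262 18.9952 24.1560] v=[5.2785 -5.7494 7.3559 -4.9270]
Step 6: x=[6.3252 10.1027 19.5985 23.6969] v=[4.8139 -4.2348 6.0326 -4.5913]
Step 7: x=[6.7047 9.9080 19.9859 23.3138] v=[3.7948 -1.9475 3.8736 -3.8307]
Step 8: x=[6.9441 9.9882 20.1033 23.0376] v=[2.3942 0.8023 1.1736 -2.7619]
Max displacement = 2.1033

Answer: 2.1033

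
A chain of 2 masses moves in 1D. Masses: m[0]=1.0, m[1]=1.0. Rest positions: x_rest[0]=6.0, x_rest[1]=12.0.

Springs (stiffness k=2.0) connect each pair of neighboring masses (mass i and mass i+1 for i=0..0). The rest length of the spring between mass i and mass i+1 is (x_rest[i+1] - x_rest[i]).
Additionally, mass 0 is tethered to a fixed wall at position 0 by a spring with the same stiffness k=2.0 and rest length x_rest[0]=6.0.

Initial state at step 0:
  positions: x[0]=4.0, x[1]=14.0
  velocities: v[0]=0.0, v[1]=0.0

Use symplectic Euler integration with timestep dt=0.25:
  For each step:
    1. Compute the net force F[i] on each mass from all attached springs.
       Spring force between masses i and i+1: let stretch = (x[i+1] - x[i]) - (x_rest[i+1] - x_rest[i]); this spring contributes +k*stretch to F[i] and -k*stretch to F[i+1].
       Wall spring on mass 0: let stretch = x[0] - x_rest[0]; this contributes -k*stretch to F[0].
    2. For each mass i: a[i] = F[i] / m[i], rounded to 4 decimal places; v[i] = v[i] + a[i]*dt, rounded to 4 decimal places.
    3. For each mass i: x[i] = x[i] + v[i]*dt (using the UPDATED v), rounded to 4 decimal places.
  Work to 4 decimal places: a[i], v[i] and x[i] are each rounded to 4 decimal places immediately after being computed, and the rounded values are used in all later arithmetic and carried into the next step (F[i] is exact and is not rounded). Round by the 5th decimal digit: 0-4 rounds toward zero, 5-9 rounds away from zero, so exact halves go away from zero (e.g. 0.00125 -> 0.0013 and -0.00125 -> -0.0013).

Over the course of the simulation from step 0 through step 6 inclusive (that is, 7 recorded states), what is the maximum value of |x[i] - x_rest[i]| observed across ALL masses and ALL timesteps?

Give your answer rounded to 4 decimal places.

Answer: 2.5641

Derivation:
Step 0: x=[4.0000 14.0000] v=[0.0000 0.0000]
Step 1: x=[4.7500 13.5000] v=[3.0000 -2.0000]
Step 2: x=[6.0000 12.6563] v=[5.0000 -3.3750]
Step 3: x=[7.3321 11.7305] v=[5.3282 -3.7032]
Step 4: x=[8.2975 11.0049] v=[3.8614 -2.9024]
Step 5: x=[8.5641 10.6909] v=[1.0664 -1.2561]
Step 6: x=[8.0260 10.8610] v=[-2.1523 0.6805]
Max displacement = 2.5641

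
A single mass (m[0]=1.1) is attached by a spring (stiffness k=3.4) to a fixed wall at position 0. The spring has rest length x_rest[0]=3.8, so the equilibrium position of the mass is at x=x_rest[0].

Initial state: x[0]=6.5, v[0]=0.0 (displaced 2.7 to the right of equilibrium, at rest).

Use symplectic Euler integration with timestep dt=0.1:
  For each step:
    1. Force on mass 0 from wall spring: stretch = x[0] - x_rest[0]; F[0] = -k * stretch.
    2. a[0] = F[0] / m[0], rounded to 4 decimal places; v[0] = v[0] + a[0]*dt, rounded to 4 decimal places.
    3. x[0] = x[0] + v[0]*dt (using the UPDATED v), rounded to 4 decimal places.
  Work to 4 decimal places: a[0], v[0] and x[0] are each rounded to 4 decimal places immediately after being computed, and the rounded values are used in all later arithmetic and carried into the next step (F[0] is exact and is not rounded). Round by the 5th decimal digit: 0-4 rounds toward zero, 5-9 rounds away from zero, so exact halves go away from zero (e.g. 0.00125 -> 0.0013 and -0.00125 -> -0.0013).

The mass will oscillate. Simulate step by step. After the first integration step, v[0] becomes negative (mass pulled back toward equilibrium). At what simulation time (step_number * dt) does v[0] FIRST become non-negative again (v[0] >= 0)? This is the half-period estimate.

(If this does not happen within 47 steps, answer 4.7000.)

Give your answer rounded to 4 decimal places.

Step 0: x=[6.5000] v=[0.0000]
Step 1: x=[6.4165] v=[-0.8346]
Step 2: x=[6.2522] v=[-1.6433]
Step 3: x=[6.0121] v=[-2.4013]
Step 4: x=[5.7036] v=[-3.0850]
Step 5: x=[5.3363] v=[-3.6734]
Step 6: x=[4.9215] v=[-4.1483]
Step 7: x=[4.4720] v=[-4.4950]
Step 8: x=[4.0017] v=[-4.7027]
Step 9: x=[3.5252] v=[-4.7650]
Step 10: x=[3.0572] v=[-4.6801]
Step 11: x=[2.6122] v=[-4.4505]
Step 12: x=[2.2039] v=[-4.0834]
Step 13: x=[1.8449] v=[-3.5901]
Step 14: x=[1.5463] v=[-2.9858]
Step 15: x=[1.3174] v=[-2.2892]
Step 16: x=[1.1652] v=[-1.5219]
Step 17: x=[1.0945] v=[-0.7075]
Step 18: x=[1.1074] v=[0.1288]
First v>=0 after going negative at step 18, time=1.8000

Answer: 1.8000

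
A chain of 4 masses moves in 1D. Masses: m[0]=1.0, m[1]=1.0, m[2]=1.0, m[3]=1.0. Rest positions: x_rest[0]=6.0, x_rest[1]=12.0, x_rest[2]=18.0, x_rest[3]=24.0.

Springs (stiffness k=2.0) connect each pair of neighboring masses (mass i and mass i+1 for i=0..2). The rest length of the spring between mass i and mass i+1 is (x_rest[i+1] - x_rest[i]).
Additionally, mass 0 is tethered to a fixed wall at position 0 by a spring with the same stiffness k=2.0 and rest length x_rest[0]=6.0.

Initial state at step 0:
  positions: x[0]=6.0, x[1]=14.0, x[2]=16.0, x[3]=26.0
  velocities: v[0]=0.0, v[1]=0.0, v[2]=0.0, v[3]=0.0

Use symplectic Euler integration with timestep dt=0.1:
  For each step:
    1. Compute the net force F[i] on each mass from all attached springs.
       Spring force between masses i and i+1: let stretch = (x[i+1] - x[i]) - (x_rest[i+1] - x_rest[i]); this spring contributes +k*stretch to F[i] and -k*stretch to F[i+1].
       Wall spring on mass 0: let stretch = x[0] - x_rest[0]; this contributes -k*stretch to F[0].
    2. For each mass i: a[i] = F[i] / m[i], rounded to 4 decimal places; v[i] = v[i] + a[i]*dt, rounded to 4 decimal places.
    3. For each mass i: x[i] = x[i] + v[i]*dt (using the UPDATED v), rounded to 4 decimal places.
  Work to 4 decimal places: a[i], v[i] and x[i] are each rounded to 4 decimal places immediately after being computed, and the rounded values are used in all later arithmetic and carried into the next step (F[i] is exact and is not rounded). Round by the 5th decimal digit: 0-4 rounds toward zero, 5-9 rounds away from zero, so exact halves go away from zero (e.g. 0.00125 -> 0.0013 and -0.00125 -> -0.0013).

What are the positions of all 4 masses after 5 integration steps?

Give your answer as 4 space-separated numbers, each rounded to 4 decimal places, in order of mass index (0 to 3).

Step 0: x=[6.0000 14.0000 16.0000 26.0000] v=[0.0000 0.0000 0.0000 0.0000]
Step 1: x=[6.0400 13.8800 16.1600 25.9200] v=[0.4000 -1.2000 1.6000 -0.8000]
Step 2: x=[6.1160 13.6488 16.4696 25.7648] v=[0.7600 -2.3120 3.0960 -1.5520]
Step 3: x=[6.2203 13.3234 16.9087 25.5437] v=[1.0434 -3.2544 4.3909 -2.2110]
Step 4: x=[6.3423 12.9276 17.4488 25.2699] v=[1.2200 -3.9580 5.4008 -2.7380]
Step 5: x=[6.4692 12.4905 18.0549 24.9597] v=[1.2686 -4.3708 6.0608 -3.1022]

Answer: 6.4692 12.4905 18.0549 24.9597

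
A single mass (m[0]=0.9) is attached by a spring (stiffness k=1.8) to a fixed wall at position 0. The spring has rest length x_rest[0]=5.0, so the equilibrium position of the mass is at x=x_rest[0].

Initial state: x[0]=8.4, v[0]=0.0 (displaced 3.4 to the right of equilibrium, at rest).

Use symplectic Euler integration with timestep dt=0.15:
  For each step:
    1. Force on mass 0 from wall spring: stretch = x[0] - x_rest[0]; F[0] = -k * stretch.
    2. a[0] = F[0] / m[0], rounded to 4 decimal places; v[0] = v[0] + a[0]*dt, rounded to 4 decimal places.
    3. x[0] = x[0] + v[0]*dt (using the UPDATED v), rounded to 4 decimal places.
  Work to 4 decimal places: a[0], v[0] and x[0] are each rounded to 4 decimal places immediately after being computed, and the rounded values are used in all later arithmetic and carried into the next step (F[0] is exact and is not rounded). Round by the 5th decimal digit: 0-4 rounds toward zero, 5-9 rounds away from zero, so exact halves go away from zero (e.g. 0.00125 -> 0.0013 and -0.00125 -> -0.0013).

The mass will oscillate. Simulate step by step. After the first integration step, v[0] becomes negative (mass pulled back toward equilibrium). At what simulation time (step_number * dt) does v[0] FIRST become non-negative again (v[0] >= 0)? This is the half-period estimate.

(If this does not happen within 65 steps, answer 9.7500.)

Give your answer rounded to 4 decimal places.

Answer: 2.2500

Derivation:
Step 0: x=[8.4000] v=[0.0000]
Step 1: x=[8.2470] v=[-1.0200]
Step 2: x=[7.9479] v=[-1.9941]
Step 3: x=[7.5161] v=[-2.8785]
Step 4: x=[6.9711] v=[-3.6333]
Step 5: x=[6.3374] v=[-4.2246]
Step 6: x=[5.6435] v=[-4.6258]
Step 7: x=[4.9207] v=[-4.8189]
Step 8: x=[4.2014] v=[-4.7951]
Step 9: x=[3.5181] v=[-4.5555]
Step 10: x=[2.9015] v=[-4.1109]
Step 11: x=[2.3793] v=[-3.4814]
Step 12: x=[1.9750] v=[-2.6952]
Step 13: x=[1.7068] v=[-1.7877]
Step 14: x=[1.5868] v=[-0.7997]
Step 15: x=[1.6204] v=[0.2243]
First v>=0 after going negative at step 15, time=2.2500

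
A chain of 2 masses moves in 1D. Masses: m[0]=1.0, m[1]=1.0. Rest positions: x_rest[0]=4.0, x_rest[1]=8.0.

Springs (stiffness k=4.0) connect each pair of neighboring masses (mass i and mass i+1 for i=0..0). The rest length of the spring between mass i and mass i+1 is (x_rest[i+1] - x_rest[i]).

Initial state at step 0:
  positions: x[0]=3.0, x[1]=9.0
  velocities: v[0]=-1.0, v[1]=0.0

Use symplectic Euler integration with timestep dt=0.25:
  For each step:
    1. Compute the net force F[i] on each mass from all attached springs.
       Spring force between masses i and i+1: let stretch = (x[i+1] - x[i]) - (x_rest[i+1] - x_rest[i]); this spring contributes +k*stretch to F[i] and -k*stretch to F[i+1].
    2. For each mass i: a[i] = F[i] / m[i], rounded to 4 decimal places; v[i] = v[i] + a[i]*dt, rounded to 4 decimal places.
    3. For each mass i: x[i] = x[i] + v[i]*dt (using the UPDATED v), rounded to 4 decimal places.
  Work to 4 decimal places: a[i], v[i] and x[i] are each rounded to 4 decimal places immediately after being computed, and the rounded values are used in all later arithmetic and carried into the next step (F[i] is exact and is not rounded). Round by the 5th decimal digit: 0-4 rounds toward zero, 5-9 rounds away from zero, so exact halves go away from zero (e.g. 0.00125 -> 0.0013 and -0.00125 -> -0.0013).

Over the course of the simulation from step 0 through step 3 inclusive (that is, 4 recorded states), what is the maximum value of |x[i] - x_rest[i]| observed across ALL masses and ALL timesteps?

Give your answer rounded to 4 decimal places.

Answer: 1.0937

Derivation:
Step 0: x=[3.0000 9.0000] v=[-1.0000 0.0000]
Step 1: x=[3.2500 8.5000] v=[1.0000 -2.0000]
Step 2: x=[3.8125 7.6875] v=[2.2500 -3.2500]
Step 3: x=[4.3438 6.9063] v=[2.1250 -3.1250]
Max displacement = 1.0937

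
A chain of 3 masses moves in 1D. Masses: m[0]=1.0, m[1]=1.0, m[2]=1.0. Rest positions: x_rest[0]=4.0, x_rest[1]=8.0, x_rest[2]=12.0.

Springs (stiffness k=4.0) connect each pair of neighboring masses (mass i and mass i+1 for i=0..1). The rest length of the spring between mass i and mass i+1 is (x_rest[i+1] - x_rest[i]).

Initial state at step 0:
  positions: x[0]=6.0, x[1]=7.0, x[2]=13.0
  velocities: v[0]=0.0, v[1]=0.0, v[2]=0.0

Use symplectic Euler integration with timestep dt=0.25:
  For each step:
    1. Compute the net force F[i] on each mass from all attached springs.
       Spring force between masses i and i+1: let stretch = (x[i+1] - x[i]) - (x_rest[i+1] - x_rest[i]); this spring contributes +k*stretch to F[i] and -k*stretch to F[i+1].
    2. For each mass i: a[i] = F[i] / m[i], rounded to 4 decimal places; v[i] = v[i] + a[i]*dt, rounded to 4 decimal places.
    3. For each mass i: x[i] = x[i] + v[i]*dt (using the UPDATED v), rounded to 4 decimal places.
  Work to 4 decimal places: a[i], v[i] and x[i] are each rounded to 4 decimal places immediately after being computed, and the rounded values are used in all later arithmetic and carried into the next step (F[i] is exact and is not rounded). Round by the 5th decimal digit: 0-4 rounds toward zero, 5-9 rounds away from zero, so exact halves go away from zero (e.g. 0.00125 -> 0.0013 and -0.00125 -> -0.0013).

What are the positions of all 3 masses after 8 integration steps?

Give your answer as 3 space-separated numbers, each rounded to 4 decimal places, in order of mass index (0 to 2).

Step 0: x=[6.0000 7.0000 13.0000] v=[0.0000 0.0000 0.0000]
Step 1: x=[5.2500 8.2500 12.5000] v=[-3.0000 5.0000 -2.0000]
Step 2: x=[4.2500 9.8125 11.9375] v=[-4.0000 6.2500 -2.2500]
Step 3: x=[3.6406 10.5156 11.8438] v=[-2.4375 2.8125 -0.3750]
Step 4: x=[3.7500 9.8320 12.4180] v=[0.4375 -2.7343 2.2968]
Step 5: x=[4.3799 8.2744 13.3457] v=[2.5195 -6.2303 3.7108]
Step 6: x=[4.9834 7.0110 14.0056] v=[2.4140 -5.0535 2.6395]
Step 7: x=[5.0938 6.9894 13.9168] v=[0.4416 -0.0865 -0.3551]
Step 8: x=[4.6781 8.2257 13.0962] v=[-1.6628 4.9453 -3.2825]

Answer: 4.6781 8.2257 13.0962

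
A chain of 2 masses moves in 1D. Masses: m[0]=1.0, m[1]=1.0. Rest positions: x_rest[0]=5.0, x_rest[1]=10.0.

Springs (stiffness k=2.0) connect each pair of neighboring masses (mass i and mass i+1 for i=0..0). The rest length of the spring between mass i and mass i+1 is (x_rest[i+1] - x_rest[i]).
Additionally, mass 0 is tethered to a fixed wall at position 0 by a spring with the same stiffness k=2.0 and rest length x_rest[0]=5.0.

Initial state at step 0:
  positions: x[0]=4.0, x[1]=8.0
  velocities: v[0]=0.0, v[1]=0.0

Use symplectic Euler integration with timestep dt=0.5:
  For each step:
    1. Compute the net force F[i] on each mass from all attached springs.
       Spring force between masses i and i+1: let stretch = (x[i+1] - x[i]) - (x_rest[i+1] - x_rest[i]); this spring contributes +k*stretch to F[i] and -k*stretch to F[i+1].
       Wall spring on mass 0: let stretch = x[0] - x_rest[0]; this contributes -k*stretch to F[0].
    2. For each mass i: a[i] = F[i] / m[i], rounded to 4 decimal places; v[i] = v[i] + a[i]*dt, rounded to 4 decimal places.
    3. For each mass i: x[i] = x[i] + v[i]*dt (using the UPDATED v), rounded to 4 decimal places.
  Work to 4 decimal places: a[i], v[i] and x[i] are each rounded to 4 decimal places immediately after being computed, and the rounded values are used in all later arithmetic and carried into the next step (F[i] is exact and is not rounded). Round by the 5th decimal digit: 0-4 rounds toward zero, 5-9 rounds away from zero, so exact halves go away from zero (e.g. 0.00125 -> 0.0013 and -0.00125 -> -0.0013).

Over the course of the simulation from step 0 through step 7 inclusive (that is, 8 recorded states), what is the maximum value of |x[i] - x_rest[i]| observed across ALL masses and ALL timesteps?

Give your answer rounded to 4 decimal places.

Step 0: x=[4.0000 8.0000] v=[0.0000 0.0000]
Step 1: x=[4.0000 8.5000] v=[0.0000 1.0000]
Step 2: x=[4.2500 9.2500] v=[0.5000 1.5000]
Step 3: x=[4.8750 10.0000] v=[1.2500 1.5000]
Step 4: x=[5.6250 10.6875] v=[1.5000 1.3750]
Step 5: x=[6.0938 11.3438] v=[0.9375 1.3125]
Step 6: x=[6.1407 11.8751] v=[0.0937 1.0625]
Step 7: x=[5.9844 12.0392] v=[-0.3126 0.3281]
Max displacement = 2.0392

Answer: 2.0392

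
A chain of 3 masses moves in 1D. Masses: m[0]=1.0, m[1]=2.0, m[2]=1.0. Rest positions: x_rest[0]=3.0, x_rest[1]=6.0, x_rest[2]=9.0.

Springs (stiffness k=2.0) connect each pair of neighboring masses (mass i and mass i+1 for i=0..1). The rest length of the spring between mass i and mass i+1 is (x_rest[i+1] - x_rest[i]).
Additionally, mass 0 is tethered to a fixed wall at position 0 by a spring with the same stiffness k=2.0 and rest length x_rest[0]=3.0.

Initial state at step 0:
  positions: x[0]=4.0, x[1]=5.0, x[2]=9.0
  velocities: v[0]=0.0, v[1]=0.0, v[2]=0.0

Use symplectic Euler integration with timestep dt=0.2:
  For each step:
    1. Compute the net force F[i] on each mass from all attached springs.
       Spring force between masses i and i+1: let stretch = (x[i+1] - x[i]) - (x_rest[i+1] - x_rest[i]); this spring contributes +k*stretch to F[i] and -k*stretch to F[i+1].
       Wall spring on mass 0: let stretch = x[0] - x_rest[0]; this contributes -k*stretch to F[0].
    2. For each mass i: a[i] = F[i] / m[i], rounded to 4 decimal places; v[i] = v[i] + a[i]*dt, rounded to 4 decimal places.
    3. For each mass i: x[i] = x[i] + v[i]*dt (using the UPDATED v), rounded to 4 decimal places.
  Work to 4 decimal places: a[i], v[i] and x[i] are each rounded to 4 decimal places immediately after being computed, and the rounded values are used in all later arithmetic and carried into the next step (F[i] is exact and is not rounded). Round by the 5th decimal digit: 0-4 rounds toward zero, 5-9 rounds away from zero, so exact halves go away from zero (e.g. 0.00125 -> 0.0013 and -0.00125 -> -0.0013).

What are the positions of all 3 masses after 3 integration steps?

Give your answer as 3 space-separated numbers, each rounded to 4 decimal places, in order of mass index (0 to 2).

Answer: 2.7905 5.6124 8.5969

Derivation:
Step 0: x=[4.0000 5.0000 9.0000] v=[0.0000 0.0000 0.0000]
Step 1: x=[3.7600 5.1200 8.9200] v=[-1.2000 0.6000 -0.4000]
Step 2: x=[3.3280 5.3376 8.7760] v=[-2.1600 1.0880 -0.7200]
Step 3: x=[2.7905 5.6124 8.5969] v=[-2.6874 1.3738 -0.8954]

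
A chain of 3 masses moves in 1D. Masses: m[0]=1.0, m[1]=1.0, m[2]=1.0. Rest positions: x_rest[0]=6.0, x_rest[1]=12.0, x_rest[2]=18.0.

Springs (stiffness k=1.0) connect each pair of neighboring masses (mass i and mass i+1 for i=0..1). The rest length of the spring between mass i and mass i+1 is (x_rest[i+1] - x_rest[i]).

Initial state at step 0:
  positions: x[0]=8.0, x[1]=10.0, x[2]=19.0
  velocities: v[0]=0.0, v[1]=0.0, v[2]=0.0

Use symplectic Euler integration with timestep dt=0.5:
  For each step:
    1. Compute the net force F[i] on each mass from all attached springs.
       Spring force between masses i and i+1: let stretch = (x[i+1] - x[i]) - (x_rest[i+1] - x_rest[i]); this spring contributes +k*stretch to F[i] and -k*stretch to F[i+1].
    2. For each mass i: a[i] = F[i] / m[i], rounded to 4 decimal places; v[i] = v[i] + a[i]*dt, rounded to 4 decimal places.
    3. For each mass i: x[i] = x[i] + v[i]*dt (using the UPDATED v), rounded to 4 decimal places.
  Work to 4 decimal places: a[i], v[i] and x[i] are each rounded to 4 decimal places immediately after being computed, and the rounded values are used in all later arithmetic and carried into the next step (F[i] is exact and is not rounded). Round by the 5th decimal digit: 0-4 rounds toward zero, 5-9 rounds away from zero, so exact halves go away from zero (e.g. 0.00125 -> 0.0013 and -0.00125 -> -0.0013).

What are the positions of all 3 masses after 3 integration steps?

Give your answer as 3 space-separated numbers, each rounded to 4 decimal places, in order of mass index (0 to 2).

Answer: 4.9375 14.9219 17.1406

Derivation:
Step 0: x=[8.0000 10.0000 19.0000] v=[0.0000 0.0000 0.0000]
Step 1: x=[7.0000 11.7500 18.2500] v=[-2.0000 3.5000 -1.5000]
Step 2: x=[5.6875 13.9375 17.3750] v=[-2.6250 4.3750 -1.7500]
Step 3: x=[4.9375 14.9219 17.1406] v=[-1.5000 1.9688 -0.4688]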